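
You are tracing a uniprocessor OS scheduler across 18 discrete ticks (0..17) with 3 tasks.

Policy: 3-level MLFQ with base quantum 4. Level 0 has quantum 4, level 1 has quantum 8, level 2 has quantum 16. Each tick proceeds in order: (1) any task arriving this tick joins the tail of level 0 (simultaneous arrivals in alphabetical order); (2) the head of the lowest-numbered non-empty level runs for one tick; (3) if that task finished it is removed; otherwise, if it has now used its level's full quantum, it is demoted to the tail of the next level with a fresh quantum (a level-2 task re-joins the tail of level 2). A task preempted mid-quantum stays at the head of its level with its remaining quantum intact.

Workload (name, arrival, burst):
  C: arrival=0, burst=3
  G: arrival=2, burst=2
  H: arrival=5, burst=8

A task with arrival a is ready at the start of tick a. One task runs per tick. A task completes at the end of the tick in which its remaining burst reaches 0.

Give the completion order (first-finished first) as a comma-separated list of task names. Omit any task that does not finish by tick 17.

completion order = C, G, H

t=0: L0/L1/L2 = C/-/- → run C
t=1: L0/L1/L2 = C/-/- → run C
t=2: L0/L1/L2 = CG/-/- → run C
t=3: L0/L1/L2 = G/-/- → run G
t=4: L0/L1/L2 = G/-/- → run G
t=5: L0/L1/L2 = H/-/- → run H
t=6: L0/L1/L2 = H/-/- → run H
t=7: L0/L1/L2 = H/-/- → run H
t=8: L0/L1/L2 = H/-/- → run H
t=9: L0/L1/L2 = -/H/- → run H
t=10: L0/L1/L2 = -/H/- → run H
t=11: L0/L1/L2 = -/H/- → run H
t=12: L0/L1/L2 = -/H/- → run H
t=13: (idle)
t=14: (idle)
t=15: (idle)
t=16: (idle)
t=17: (idle)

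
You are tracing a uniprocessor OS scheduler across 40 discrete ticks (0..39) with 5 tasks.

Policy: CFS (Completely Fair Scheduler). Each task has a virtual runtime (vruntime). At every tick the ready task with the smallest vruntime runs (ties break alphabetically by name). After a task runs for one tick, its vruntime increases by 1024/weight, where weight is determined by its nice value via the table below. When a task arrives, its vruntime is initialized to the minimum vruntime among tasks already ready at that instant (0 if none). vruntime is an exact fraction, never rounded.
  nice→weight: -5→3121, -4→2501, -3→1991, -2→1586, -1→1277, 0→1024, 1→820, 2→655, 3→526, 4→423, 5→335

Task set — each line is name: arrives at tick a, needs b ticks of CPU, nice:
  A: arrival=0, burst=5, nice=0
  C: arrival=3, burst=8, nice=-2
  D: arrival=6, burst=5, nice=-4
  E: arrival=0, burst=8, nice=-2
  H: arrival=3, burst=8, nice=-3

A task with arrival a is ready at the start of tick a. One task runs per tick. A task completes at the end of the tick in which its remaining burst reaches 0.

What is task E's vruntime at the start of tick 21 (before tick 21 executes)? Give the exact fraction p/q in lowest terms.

t=0: vr[A=0 E=0] → run A
t=1: vr[A=1 E=0] → run E
t=2: vr[A=1 E=512/793] → run E
t=3: vr[A=1 C=1 E=1024/793 H=1] → run A
t=4: vr[A=2 C=1 E=1024/793 H=1] → run C
t=5: vr[A=2 C=1305/793 E=1024/793 H=1] → run H
t=6: vr[A=2 C=1305/793 D=1024/793 E=1024/793 H=3015/1991] → run D
t=7: vr[A=2 C=1305/793 D=55296/32513 E=1024/793 H=3015/1991] → run E
t=8: vr[A=2 C=1305/793 D=55296/32513 E=1536/793 H=3015/1991] → run H
t=9: vr[A=2 C=1305/793 D=55296/32513 E=1536/793 H=4039/1991] → run C
t=10: vr[A=2 C=1817/793 D=55296/32513 E=1536/793 H=4039/1991] → run D
t=11: vr[A=2 C=1817/793 D=68608/32513 E=1536/793 H=4039/1991] → run E
t=12: vr[A=2 C=1817/793 D=68608/32513 E=2048/793 H=4039/1991] → run A
t=13: vr[A=3 C=1817/793 D=68608/32513 E=2048/793 H=4039/1991] → run H
t=14: vr[A=3 C=1817/793 D=68608/32513 E=2048/793 H=5063/1991] → run D
t=15: vr[A=3 C=1817/793 D=81920/32513 E=2048/793 H=5063/1991] → run C
t=16: vr[A=3 C=2329/793 D=81920/32513 E=2048/793 H=5063/1991] → run D
t=17: vr[A=3 C=2329/793 D=95232/32513 E=2048/793 H=5063/1991] → run H
t=18: vr[A=3 C=2329/793 D=95232/32513 E=2048/793 H=6087/1991] → run E
t=19: vr[A=3 C=2329/793 D=95232/32513 E=2560/793 H=6087/1991] → run D
t=20: vr[A=3 C=2329/793 E=2560/793 H=6087/1991] → run C
t=21: vr[A=3 C=2841/793 E=2560/793 H=6087/1991] → run A
t=22: vr[A=4 C=2841/793 E=2560/793 H=6087/1991] → run H
t=23: vr[A=4 C=2841/793 E=2560/793 H=7111/1991] → run E
t=24: vr[A=4 C=2841/793 E=3072/793 H=7111/1991] → run H
t=25: vr[A=4 C=2841/793 E=3072/793 H=8135/1991] → run C
t=26: vr[A=4 C=3353/793 E=3072/793 H=8135/1991] → run E
t=27: vr[A=4 C=3353/793 E=3584/793 H=8135/1991] → run A
t=28: vr[C=3353/793 E=3584/793 H=8135/1991] → run H
t=29: vr[C=3353/793 E=3584/793 H=9159/1991] → run C
t=30: vr[C=3865/793 E=3584/793 H=9159/1991] → run E
t=31: vr[C=3865/793 H=9159/1991] → run H
t=32: vr[C=3865/793] → run C
t=33: vr[C=4377/793] → run C
t=34: (idle)
t=35: (idle)
t=36: (idle)
t=37: (idle)
t=38: (idle)
t=39: (idle)

vruntime(E, start of tick 21) = 2560/793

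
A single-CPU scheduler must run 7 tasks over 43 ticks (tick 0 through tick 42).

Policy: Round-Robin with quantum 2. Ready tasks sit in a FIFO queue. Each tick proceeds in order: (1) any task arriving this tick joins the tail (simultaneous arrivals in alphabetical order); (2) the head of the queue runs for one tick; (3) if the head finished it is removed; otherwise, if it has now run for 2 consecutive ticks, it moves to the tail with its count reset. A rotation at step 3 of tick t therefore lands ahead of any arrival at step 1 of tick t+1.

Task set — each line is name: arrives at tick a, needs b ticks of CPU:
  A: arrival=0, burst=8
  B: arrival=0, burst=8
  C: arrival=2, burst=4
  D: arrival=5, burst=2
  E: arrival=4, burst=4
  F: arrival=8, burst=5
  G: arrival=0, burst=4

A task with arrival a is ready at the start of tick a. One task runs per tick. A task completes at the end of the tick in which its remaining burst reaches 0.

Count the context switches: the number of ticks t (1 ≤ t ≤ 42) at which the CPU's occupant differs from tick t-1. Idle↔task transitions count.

t=0: queue=[A,B,G] q_used=0 → run A
t=1: queue=[A,B,G] q_used=1 → run A
t=2: queue=[B,G,A,C] q_used=0 → run B
t=3: queue=[B,G,A,C] q_used=1 → run B
t=4: queue=[G,A,C,B,E] q_used=0 → run G
t=5: queue=[G,A,C,B,E,D] q_used=1 → run G
t=6: queue=[A,C,B,E,D,G] q_used=0 → run A
t=7: queue=[A,C,B,E,D,G] q_used=1 → run A
t=8: queue=[C,B,E,D,G,A,F] q_used=0 → run C
t=9: queue=[C,B,E,D,G,A,F] q_used=1 → run C
t=10: queue=[B,E,D,G,A,F,C] q_used=0 → run B
t=11: queue=[B,E,D,G,A,F,C] q_used=1 → run B
t=12: queue=[E,D,G,A,F,C,B] q_used=0 → run E
t=13: queue=[E,D,G,A,F,C,B] q_used=1 → run E
t=14: queue=[D,G,A,F,C,B,E] q_used=0 → run D
t=15: queue=[D,G,A,F,C,B,E] q_used=1 → run D
t=16: queue=[G,A,F,C,B,E] q_used=0 → run G
t=17: queue=[G,A,F,C,B,E] q_used=1 → run G
t=18: queue=[A,F,C,B,E] q_used=0 → run A
t=19: queue=[A,F,C,B,E] q_used=1 → run A
t=20: queue=[F,C,B,E,A] q_used=0 → run F
t=21: queue=[F,C,B,E,A] q_used=1 → run F
t=22: queue=[C,B,E,A,F] q_used=0 → run C
t=23: queue=[C,B,E,A,F] q_used=1 → run C
t=24: queue=[B,E,A,F] q_used=0 → run B
t=25: queue=[B,E,A,F] q_used=1 → run B
t=26: queue=[E,A,F,B] q_used=0 → run E
t=27: queue=[E,A,F,B] q_used=1 → run E
t=28: queue=[A,F,B] q_used=0 → run A
t=29: queue=[A,F,B] q_used=1 → run A
t=30: queue=[F,B] q_used=0 → run F
t=31: queue=[F,B] q_used=1 → run F
t=32: queue=[B,F] q_used=0 → run B
t=33: queue=[B,F] q_used=1 → run B
t=34: queue=[F] q_used=0 → run F
t=35: (idle)
t=36: (idle)
t=37: (idle)
t=38: (idle)
t=39: (idle)
t=40: (idle)
t=41: (idle)
t=42: (idle)

context switches = 18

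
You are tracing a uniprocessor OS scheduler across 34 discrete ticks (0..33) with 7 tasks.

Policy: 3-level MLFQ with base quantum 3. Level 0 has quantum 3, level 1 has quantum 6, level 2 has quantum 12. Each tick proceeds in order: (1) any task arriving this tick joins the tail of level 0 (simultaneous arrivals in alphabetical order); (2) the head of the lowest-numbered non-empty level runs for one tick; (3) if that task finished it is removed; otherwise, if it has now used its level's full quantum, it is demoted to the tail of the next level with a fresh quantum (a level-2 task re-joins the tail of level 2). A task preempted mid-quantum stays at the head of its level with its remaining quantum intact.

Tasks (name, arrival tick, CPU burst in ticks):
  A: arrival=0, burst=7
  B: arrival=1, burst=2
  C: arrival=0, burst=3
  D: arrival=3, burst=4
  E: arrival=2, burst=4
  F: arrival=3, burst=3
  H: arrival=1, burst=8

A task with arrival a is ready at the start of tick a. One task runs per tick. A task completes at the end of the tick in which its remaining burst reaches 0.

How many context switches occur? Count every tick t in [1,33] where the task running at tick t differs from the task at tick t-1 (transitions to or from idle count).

t=0: L0/L1/L2 = AC/-/- → run A
t=1: L0/L1/L2 = ACBH/-/- → run A
t=2: L0/L1/L2 = ACBHE/-/- → run A
t=3: L0/L1/L2 = CBHEDF/A/- → run C
t=4: L0/L1/L2 = CBHEDF/A/- → run C
t=5: L0/L1/L2 = CBHEDF/A/- → run C
t=6: L0/L1/L2 = BHEDF/A/- → run B
t=7: L0/L1/L2 = BHEDF/A/- → run B
t=8: L0/L1/L2 = HEDF/A/- → run H
t=9: L0/L1/L2 = HEDF/A/- → run H
t=10: L0/L1/L2 = HEDF/A/- → run H
t=11: L0/L1/L2 = EDF/AH/- → run E
t=12: L0/L1/L2 = EDF/AH/- → run E
t=13: L0/L1/L2 = EDF/AH/- → run E
t=14: L0/L1/L2 = DF/AHE/- → run D
t=15: L0/L1/L2 = DF/AHE/- → run D
t=16: L0/L1/L2 = DF/AHE/- → run D
t=17: L0/L1/L2 = F/AHED/- → run F
t=18: L0/L1/L2 = F/AHED/- → run F
t=19: L0/L1/L2 = F/AHED/- → run F
t=20: L0/L1/L2 = -/AHED/- → run A
t=21: L0/L1/L2 = -/AHED/- → run A
t=22: L0/L1/L2 = -/AHED/- → run A
t=23: L0/L1/L2 = -/AHED/- → run A
t=24: L0/L1/L2 = -/HED/- → run H
t=25: L0/L1/L2 = -/HED/- → run H
t=26: L0/L1/L2 = -/HED/- → run H
t=27: L0/L1/L2 = -/HED/- → run H
t=28: L0/L1/L2 = -/HED/- → run H
t=29: L0/L1/L2 = -/ED/- → run E
t=30: L0/L1/L2 = -/D/- → run D
t=31: (idle)
t=32: (idle)
t=33: (idle)

context switches = 11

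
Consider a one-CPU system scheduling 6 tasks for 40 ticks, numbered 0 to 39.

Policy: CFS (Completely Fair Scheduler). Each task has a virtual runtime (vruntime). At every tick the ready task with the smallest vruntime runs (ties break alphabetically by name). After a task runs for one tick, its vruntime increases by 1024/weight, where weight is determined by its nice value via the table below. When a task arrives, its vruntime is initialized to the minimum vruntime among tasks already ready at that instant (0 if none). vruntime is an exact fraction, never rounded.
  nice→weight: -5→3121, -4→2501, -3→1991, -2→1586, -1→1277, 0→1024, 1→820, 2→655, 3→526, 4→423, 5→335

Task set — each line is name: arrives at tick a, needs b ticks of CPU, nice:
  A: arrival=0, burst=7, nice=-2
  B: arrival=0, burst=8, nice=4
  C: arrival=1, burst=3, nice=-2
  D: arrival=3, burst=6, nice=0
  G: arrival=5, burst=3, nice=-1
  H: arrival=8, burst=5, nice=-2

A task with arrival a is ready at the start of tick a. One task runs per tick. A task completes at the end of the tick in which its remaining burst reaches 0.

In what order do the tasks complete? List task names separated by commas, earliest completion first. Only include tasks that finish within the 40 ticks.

completion order = C, G, A, H, D, B

t=0: vr[A=0 B=0] → run A
t=1: vr[A=512/793 B=0 C=0] → run B
t=2: vr[A=512/793 B=1024/423 C=0] → run C
t=3: vr[A=512/793 B=1024/423 C=512/793 D=512/793] → run A
t=4: vr[A=1024/793 B=1024/423 C=512/793 D=512/793] → run C
t=5: vr[A=1024/793 B=1024/423 C=1024/793 D=512/793 G=512/793] → run D
t=6: vr[A=1024/793 B=1024/423 C=1024/793 D=1305/793 G=512/793] → run G
t=7: vr[A=1024/793 B=1024/423 C=1024/793 D=1305/793 G=1465856/1012661] → run A
t=8: vr[A=1536/793 B=1024/423 C=1024/793 D=1305/793 G=1465856/1012661 H=1024/793] → run C
t=9: vr[A=1536/793 B=1024/423 D=1305/793 G=1465856/1012661 H=1024/793] → run H
t=10: vr[A=1536/793 B=1024/423 D=1305/793 G=1465856/1012661 H=1536/793] → run G
t=11: vr[A=1536/793 B=1024/423 D=1305/793 G=2277888/1012661 H=1536/793] → run D
t=12: vr[A=1536/793 B=1024/423 D=2098/793 G=2277888/1012661 H=1536/793] → run A
t=13: vr[A=2048/793 B=1024/423 D=2098/793 G=2277888/1012661 H=1536/793] → run H
t=14: vr[A=2048/793 B=1024/423 D=2098/793 G=2277888/1012661 H=2048/793] → run G
t=15: vr[A=2048/793 B=1024/423 D=2098/793 H=2048/793] → run B
t=16: vr[A=2048/793 B=2048/423 D=2098/793 H=2048/793] → run A
t=17: vr[A=2560/793 B=2048/423 D=2098/793 H=2048/793] → run H
t=18: vr[A=2560/793 B=2048/423 D=2098/793 H=2560/793] → run D
t=19: vr[A=2560/793 B=2048/423 D=2891/793 H=2560/793] → run A
t=20: vr[A=3072/793 B=2048/423 D=2891/793 H=2560/793] → run H
t=21: vr[A=3072/793 B=2048/423 D=2891/793 H=3072/793] → run D
t=22: vr[A=3072/793 B=2048/423 D=3684/793 H=3072/793] → run A
t=23: vr[B=2048/423 D=3684/793 H=3072/793] → run H
t=24: vr[B=2048/423 D=3684/793] → run D
t=25: vr[B=2048/423 D=4477/793] → run B
t=26: vr[B=1024/141 D=4477/793] → run D
t=27: vr[B=1024/141] → run B
t=28: vr[B=4096/423] → run B
t=29: vr[B=5120/423] → run B
t=30: vr[B=2048/141] → run B
t=31: vr[B=7168/423] → run B
t=32: (idle)
t=33: (idle)
t=34: (idle)
t=35: (idle)
t=36: (idle)
t=37: (idle)
t=38: (idle)
t=39: (idle)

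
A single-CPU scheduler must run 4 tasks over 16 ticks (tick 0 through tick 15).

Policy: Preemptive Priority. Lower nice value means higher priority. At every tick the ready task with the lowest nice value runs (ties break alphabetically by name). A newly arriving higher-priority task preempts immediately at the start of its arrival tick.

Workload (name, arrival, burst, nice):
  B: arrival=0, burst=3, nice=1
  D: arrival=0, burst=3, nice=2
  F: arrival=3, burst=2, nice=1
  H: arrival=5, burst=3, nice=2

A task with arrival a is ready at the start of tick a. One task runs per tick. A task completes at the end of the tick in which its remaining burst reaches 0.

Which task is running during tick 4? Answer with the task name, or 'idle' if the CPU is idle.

t=0: ready={B,D} → run B
t=1: ready={B,D} → run B
t=2: ready={B,D} → run B
t=3: ready={D,F} → run F
t=4: ready={D,F} → run F
t=5: ready={D,H} → run D
t=6: ready={D,H} → run D
t=7: ready={D,H} → run D
t=8: ready={H} → run H
t=9: ready={H} → run H
t=10: ready={H} → run H
t=11: (idle)
t=12: (idle)
t=13: (idle)
t=14: (idle)
t=15: (idle)

running at tick 4 = F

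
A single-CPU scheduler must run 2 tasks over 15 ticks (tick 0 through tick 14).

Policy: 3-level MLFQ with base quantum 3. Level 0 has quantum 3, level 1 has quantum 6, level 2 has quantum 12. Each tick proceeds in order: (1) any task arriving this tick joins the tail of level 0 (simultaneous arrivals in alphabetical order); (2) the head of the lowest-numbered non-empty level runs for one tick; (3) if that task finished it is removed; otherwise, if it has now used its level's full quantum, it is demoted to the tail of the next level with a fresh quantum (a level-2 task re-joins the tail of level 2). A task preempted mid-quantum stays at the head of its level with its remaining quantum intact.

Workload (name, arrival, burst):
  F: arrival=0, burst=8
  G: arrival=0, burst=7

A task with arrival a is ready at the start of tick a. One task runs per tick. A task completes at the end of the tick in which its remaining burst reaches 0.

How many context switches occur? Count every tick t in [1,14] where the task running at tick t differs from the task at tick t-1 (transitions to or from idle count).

t=0: L0/L1/L2 = FG/-/- → run F
t=1: L0/L1/L2 = FG/-/- → run F
t=2: L0/L1/L2 = FG/-/- → run F
t=3: L0/L1/L2 = G/F/- → run G
t=4: L0/L1/L2 = G/F/- → run G
t=5: L0/L1/L2 = G/F/- → run G
t=6: L0/L1/L2 = -/FG/- → run F
t=7: L0/L1/L2 = -/FG/- → run F
t=8: L0/L1/L2 = -/FG/- → run F
t=9: L0/L1/L2 = -/FG/- → run F
t=10: L0/L1/L2 = -/FG/- → run F
t=11: L0/L1/L2 = -/G/- → run G
t=12: L0/L1/L2 = -/G/- → run G
t=13: L0/L1/L2 = -/G/- → run G
t=14: L0/L1/L2 = -/G/- → run G

context switches = 3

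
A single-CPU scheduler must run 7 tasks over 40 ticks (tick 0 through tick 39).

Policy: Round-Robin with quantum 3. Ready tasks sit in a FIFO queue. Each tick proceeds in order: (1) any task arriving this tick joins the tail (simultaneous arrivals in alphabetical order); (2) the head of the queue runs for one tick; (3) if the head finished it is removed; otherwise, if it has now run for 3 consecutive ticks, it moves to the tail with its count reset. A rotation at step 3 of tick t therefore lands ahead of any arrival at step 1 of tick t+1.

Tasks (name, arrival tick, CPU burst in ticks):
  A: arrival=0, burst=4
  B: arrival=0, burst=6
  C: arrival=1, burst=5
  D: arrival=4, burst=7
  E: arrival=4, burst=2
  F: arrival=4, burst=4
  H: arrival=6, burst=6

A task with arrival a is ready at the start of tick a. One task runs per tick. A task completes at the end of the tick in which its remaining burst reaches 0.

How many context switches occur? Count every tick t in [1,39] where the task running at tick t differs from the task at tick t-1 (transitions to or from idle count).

t=0: queue=[A,B] q_used=0 → run A
t=1: queue=[A,B,C] q_used=1 → run A
t=2: queue=[A,B,C] q_used=2 → run A
t=3: queue=[B,C,A] q_used=0 → run B
t=4: queue=[B,C,A,D,E,F] q_used=1 → run B
t=5: queue=[B,C,A,D,E,F] q_used=2 → run B
t=6: queue=[C,A,D,E,F,B,H] q_used=0 → run C
t=7: queue=[C,A,D,E,F,B,H] q_used=1 → run C
t=8: queue=[C,A,D,E,F,B,H] q_used=2 → run C
t=9: queue=[A,D,E,F,B,H,C] q_used=0 → run A
t=10: queue=[D,E,F,B,H,C] q_used=0 → run D
t=11: queue=[D,E,F,B,H,C] q_used=1 → run D
t=12: queue=[D,E,F,B,H,C] q_used=2 → run D
t=13: queue=[E,F,B,H,C,D] q_used=0 → run E
t=14: queue=[E,F,B,H,C,D] q_used=1 → run E
t=15: queue=[F,B,H,C,D] q_used=0 → run F
t=16: queue=[F,B,H,C,D] q_used=1 → run F
t=17: queue=[F,B,H,C,D] q_used=2 → run F
t=18: queue=[B,H,C,D,F] q_used=0 → run B
t=19: queue=[B,H,C,D,F] q_used=1 → run B
t=20: queue=[B,H,C,D,F] q_used=2 → run B
t=21: queue=[H,C,D,F] q_used=0 → run H
t=22: queue=[H,C,D,F] q_used=1 → run H
t=23: queue=[H,C,D,F] q_used=2 → run H
t=24: queue=[C,D,F,H] q_used=0 → run C
t=25: queue=[C,D,F,H] q_used=1 → run C
t=26: queue=[D,F,H] q_used=0 → run D
t=27: queue=[D,F,H] q_used=1 → run D
t=28: queue=[D,F,H] q_used=2 → run D
t=29: queue=[F,H,D] q_used=0 → run F
t=30: queue=[H,D] q_used=0 → run H
t=31: queue=[H,D] q_used=1 → run H
t=32: queue=[H,D] q_used=2 → run H
t=33: queue=[D] q_used=0 → run D
t=34: (idle)
t=35: (idle)
t=36: (idle)
t=37: (idle)
t=38: (idle)
t=39: (idle)

context switches = 14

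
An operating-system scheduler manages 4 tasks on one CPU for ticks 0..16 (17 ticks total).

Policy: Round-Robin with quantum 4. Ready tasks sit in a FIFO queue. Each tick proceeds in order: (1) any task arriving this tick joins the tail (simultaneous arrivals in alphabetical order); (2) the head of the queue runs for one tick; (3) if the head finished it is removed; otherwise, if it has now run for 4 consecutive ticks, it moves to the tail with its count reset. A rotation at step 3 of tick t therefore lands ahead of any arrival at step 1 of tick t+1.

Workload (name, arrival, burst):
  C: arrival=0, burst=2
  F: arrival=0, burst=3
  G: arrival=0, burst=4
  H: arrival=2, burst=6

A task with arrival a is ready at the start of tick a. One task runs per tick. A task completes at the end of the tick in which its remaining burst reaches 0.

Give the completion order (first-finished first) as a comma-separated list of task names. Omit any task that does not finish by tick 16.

completion order = C, F, G, H

t=0: queue=[C,F,G] q_used=0 → run C
t=1: queue=[C,F,G] q_used=1 → run C
t=2: queue=[F,G,H] q_used=0 → run F
t=3: queue=[F,G,H] q_used=1 → run F
t=4: queue=[F,G,H] q_used=2 → run F
t=5: queue=[G,H] q_used=0 → run G
t=6: queue=[G,H] q_used=1 → run G
t=7: queue=[G,H] q_used=2 → run G
t=8: queue=[G,H] q_used=3 → run G
t=9: queue=[H] q_used=0 → run H
t=10: queue=[H] q_used=1 → run H
t=11: queue=[H] q_used=2 → run H
t=12: queue=[H] q_used=3 → run H
t=13: queue=[H] q_used=0 → run H
t=14: queue=[H] q_used=1 → run H
t=15: (idle)
t=16: (idle)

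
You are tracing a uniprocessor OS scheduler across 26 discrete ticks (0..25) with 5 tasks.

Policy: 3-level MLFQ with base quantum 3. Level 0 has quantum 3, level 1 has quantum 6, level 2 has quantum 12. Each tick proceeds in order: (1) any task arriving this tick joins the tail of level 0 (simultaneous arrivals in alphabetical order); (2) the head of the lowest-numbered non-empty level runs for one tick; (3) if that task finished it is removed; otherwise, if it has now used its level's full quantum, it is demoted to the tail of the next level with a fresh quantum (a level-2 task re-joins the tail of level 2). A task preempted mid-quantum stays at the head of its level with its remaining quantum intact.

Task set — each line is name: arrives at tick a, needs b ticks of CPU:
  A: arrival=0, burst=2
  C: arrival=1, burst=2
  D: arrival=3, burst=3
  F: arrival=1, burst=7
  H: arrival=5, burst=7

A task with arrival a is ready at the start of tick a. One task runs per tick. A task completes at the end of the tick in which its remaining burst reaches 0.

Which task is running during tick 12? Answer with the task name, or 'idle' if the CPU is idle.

t=0: L0/L1/L2 = A/-/- → run A
t=1: L0/L1/L2 = ACF/-/- → run A
t=2: L0/L1/L2 = CF/-/- → run C
t=3: L0/L1/L2 = CFD/-/- → run C
t=4: L0/L1/L2 = FD/-/- → run F
t=5: L0/L1/L2 = FDH/-/- → run F
t=6: L0/L1/L2 = FDH/-/- → run F
t=7: L0/L1/L2 = DH/F/- → run D
t=8: L0/L1/L2 = DH/F/- → run D
t=9: L0/L1/L2 = DH/F/- → run D
t=10: L0/L1/L2 = H/F/- → run H
t=11: L0/L1/L2 = H/F/- → run H
t=12: L0/L1/L2 = H/F/- → run H
t=13: L0/L1/L2 = -/FH/- → run F
t=14: L0/L1/L2 = -/FH/- → run F
t=15: L0/L1/L2 = -/FH/- → run F
t=16: L0/L1/L2 = -/FH/- → run F
t=17: L0/L1/L2 = -/H/- → run H
t=18: L0/L1/L2 = -/H/- → run H
t=19: L0/L1/L2 = -/H/- → run H
t=20: L0/L1/L2 = -/H/- → run H
t=21: (idle)
t=22: (idle)
t=23: (idle)
t=24: (idle)
t=25: (idle)

running at tick 12 = H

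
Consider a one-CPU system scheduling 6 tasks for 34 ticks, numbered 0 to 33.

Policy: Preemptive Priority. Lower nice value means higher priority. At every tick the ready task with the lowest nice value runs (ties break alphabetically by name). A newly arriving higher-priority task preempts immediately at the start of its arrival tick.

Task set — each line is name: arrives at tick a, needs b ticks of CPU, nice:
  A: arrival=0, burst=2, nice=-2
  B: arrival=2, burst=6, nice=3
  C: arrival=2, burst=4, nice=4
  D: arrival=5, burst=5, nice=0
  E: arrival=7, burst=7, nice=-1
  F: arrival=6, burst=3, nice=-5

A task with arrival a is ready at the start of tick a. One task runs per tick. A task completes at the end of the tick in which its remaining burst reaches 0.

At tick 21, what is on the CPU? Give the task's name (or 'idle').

t=0: ready={A} → run A
t=1: ready={A} → run A
t=2: ready={B,C} → run B
t=3: ready={B,C} → run B
t=4: ready={B,C} → run B
t=5: ready={B,C,D} → run D
t=6: ready={B,C,D,F} → run F
t=7: ready={B,C,D,E,F} → run F
t=8: ready={B,C,D,E,F} → run F
t=9: ready={B,C,D,E} → run E
t=10: ready={B,C,D,E} → run E
t=11: ready={B,C,D,E} → run E
t=12: ready={B,C,D,E} → run E
t=13: ready={B,C,D,E} → run E
t=14: ready={B,C,D,E} → run E
t=15: ready={B,C,D,E} → run E
t=16: ready={B,C,D} → run D
t=17: ready={B,C,D} → run D
t=18: ready={B,C,D} → run D
t=19: ready={B,C,D} → run D
t=20: ready={B,C} → run B
t=21: ready={B,C} → run B
t=22: ready={B,C} → run B
t=23: ready={C} → run C
t=24: ready={C} → run C
t=25: ready={C} → run C
t=26: ready={C} → run C
t=27: (idle)
t=28: (idle)
t=29: (idle)
t=30: (idle)
t=31: (idle)
t=32: (idle)
t=33: (idle)

running at tick 21 = B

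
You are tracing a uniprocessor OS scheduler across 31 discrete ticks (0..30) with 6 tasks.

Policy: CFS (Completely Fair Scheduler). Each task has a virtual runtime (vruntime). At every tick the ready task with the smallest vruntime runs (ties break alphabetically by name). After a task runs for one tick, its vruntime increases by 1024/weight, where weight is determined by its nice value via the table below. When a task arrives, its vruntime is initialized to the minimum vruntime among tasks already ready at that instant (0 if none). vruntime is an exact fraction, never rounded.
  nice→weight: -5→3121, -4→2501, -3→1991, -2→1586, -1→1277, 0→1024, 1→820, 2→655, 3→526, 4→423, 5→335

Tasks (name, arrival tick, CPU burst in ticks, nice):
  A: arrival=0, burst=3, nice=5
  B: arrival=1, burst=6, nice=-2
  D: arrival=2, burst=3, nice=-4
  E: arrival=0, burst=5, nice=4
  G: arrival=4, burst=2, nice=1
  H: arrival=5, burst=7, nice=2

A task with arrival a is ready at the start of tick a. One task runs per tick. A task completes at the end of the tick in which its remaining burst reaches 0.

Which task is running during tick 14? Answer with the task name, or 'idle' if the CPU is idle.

t=0: vr[A=0 E=0] → run A
t=1: vr[A=1024/335 B=0 E=0] → run B
t=2: vr[A=1024/335 B=512/793 D=0 E=0] → run D
t=3: vr[A=1024/335 B=512/793 D=1024/2501 E=0] → run E
t=4: vr[A=1024/335 B=512/793 D=1024/2501 E=1024/423 G=1024/2501] → run D
t=5: vr[A=1024/335 B=512/793 D=2048/2501 E=1024/423 G=1024/2501 H=1024/2501] → run G
t=6: vr[A=1024/335 B=512/793 D=2048/2501 E=1024/423 G=20736/12505 H=1024/2501] → run H
t=7: vr[A=1024/335 B=512/793 D=2048/2501 E=1024/423 G=20736/12505 H=3231744/1638155] → run B
t=8: vr[A=1024/335 B=1024/793 D=2048/2501 E=1024/423 G=20736/12505 H=3231744/1638155] → run D
t=9: vr[A=1024/335 B=1024/793 E=1024/423 G=20736/12505 H=3231744/1638155] → run B
t=10: vr[A=1024/335 B=1536/793 E=1024/423 G=20736/12505 H=3231744/1638155] → run G
t=11: vr[A=1024/335 B=1536/793 E=1024/423 H=3231744/1638155] → run B
t=12: vr[A=1024/335 B=2048/793 E=1024/423 H=3231744/1638155] → run H
t=13: vr[A=1024/335 B=2048/793 E=1024/423 H=5792768/1638155] → run E
t=14: vr[A=1024/335 B=2048/793 E=2048/423 H=5792768/1638155] → run B
t=15: vr[A=1024/335 B=2560/793 E=2048/423 H=5792768/1638155] → run A
t=16: vr[A=2048/335 B=2560/793 E=2048/423 H=5792768/1638155] → run B
t=17: vr[A=2048/335 E=2048/423 H=5792768/1638155] → run H
t=18: vr[A=2048/335 E=2048/423 H=8353792/1638155] → run E
t=19: vr[A=2048/335 E=1024/141 H=8353792/1638155] → run H
t=20: vr[A=2048/335 E=1024/141 H=10914816/1638155] → run A
t=21: vr[E=1024/141 H=10914816/1638155] → run H
t=22: vr[E=1024/141 H=2695168/327631] → run E
t=23: vr[E=4096/423 H=2695168/327631] → run H
t=24: vr[E=4096/423 H=16036864/1638155] → run E
t=25: vr[H=16036864/1638155] → run H
t=26: (idle)
t=27: (idle)
t=28: (idle)
t=29: (idle)
t=30: (idle)

running at tick 14 = B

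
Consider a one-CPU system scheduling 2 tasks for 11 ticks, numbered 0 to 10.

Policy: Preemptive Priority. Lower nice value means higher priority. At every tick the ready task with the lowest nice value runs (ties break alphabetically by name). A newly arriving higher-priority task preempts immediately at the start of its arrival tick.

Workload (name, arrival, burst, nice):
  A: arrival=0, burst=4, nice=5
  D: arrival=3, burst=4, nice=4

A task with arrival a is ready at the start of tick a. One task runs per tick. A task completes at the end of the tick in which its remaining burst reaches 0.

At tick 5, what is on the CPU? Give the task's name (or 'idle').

running at tick 5 = D

t=0: ready={A} → run A
t=1: ready={A} → run A
t=2: ready={A} → run A
t=3: ready={A,D} → run D
t=4: ready={A,D} → run D
t=5: ready={A,D} → run D
t=6: ready={A,D} → run D
t=7: ready={A} → run A
t=8: (idle)
t=9: (idle)
t=10: (idle)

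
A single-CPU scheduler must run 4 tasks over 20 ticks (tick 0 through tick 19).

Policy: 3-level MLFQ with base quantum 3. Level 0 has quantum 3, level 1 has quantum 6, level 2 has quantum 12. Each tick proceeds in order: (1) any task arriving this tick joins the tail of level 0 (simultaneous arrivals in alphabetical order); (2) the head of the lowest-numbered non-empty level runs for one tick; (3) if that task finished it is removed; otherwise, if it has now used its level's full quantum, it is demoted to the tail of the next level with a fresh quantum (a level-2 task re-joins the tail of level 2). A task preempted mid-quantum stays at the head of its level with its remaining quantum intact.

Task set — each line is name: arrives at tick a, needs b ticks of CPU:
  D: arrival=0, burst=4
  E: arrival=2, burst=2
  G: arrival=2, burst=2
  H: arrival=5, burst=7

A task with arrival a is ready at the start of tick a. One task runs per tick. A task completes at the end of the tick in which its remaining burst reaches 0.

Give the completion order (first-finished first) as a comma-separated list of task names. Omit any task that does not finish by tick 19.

t=0: L0/L1/L2 = D/-/- → run D
t=1: L0/L1/L2 = D/-/- → run D
t=2: L0/L1/L2 = DEG/-/- → run D
t=3: L0/L1/L2 = EG/D/- → run E
t=4: L0/L1/L2 = EG/D/- → run E
t=5: L0/L1/L2 = GH/D/- → run G
t=6: L0/L1/L2 = GH/D/- → run G
t=7: L0/L1/L2 = H/D/- → run H
t=8: L0/L1/L2 = H/D/- → run H
t=9: L0/L1/L2 = H/D/- → run H
t=10: L0/L1/L2 = -/DH/- → run D
t=11: L0/L1/L2 = -/H/- → run H
t=12: L0/L1/L2 = -/H/- → run H
t=13: L0/L1/L2 = -/H/- → run H
t=14: L0/L1/L2 = -/H/- → run H
t=15: (idle)
t=16: (idle)
t=17: (idle)
t=18: (idle)
t=19: (idle)

completion order = E, G, D, H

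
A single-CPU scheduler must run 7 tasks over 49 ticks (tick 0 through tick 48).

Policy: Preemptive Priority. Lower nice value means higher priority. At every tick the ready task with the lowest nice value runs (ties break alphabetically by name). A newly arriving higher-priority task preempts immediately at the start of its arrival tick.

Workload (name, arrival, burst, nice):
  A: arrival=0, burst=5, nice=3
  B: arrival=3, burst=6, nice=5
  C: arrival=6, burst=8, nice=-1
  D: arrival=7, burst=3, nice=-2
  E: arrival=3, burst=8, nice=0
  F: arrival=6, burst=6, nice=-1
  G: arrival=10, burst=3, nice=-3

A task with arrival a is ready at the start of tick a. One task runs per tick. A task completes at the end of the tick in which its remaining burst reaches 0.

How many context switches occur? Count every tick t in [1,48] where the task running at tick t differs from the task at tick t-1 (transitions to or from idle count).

t=0: ready={A} → run A
t=1: ready={A} → run A
t=2: ready={A} → run A
t=3: ready={A,B,E} → run E
t=4: ready={A,B,E} → run E
t=5: ready={A,B,E} → run E
t=6: ready={A,B,C,E,F} → run C
t=7: ready={A,B,C,D,E,F} → run D
t=8: ready={A,B,C,D,E,F} → run D
t=9: ready={A,B,C,D,E,F} → run D
t=10: ready={A,B,C,E,F,G} → run G
t=11: ready={A,B,C,E,F,G} → run G
t=12: ready={A,B,C,E,F,G} → run G
t=13: ready={A,B,C,E,F} → run C
t=14: ready={A,B,C,E,F} → run C
t=15: ready={A,B,C,E,F} → run C
t=16: ready={A,B,C,E,F} → run C
t=17: ready={A,B,C,E,F} → run C
t=18: ready={A,B,C,E,F} → run C
t=19: ready={A,B,C,E,F} → run C
t=20: ready={A,B,E,F} → run F
t=21: ready={A,B,E,F} → run F
t=22: ready={A,B,E,F} → run F
t=23: ready={A,B,E,F} → run F
t=24: ready={A,B,E,F} → run F
t=25: ready={A,B,E,F} → run F
t=26: ready={A,B,E} → run E
t=27: ready={A,B,E} → run E
t=28: ready={A,B,E} → run E
t=29: ready={A,B,E} → run E
t=30: ready={A,B,E} → run E
t=31: ready={A,B} → run A
t=32: ready={A,B} → run A
t=33: ready={B} → run B
t=34: ready={B} → run B
t=35: ready={B} → run B
t=36: ready={B} → run B
t=37: ready={B} → run B
t=38: ready={B} → run B
t=39: (idle)
t=40: (idle)
t=41: (idle)
t=42: (idle)
t=43: (idle)
t=44: (idle)
t=45: (idle)
t=46: (idle)
t=47: (idle)
t=48: (idle)

context switches = 10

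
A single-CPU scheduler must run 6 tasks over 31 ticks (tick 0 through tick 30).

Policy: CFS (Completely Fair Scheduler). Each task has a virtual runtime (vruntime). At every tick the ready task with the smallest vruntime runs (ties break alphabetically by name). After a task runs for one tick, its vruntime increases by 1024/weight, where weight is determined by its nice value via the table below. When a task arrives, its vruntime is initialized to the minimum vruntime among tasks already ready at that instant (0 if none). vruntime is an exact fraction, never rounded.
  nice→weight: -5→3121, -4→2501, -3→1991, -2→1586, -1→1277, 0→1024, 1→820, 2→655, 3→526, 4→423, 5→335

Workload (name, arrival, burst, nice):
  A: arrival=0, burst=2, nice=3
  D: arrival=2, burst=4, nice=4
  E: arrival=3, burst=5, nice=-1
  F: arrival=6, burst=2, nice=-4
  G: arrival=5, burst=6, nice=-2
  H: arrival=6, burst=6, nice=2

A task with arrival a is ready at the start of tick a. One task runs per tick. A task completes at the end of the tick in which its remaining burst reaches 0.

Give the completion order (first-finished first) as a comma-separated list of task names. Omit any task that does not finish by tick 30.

t=0: vr[A=0] → run A
t=1: vr[A=512/263] → run A
t=2: vr[D=0] → run D
t=3: vr[D=1024/423 E=1024/423] → run D
t=4: vr[D=2048/423 E=1024/423] → run E
t=5: vr[D=2048/423 E=1740800/540171 G=1740800/540171] → run E
t=6: vr[D=2048/423 E=2173952/540171 F=1740800/540171 G=1740800/540171 H=1740800/540171] → run F
t=7: vr[D=2048/423 E=2173952/540171 F=4906875904/1350967671 G=1740800/540171 H=1740800/540171] → run G
t=8: vr[D=2048/423 E=2173952/540171 F=4906875904/1350967671 G=1657021952/428355603 H=1740800/540171] → run H
t=9: vr[D=2048/423 E=2173952/540171 F=4906875904/1350967671 G=1657021952/428355603 H=1693359104/353812005] → run F
t=10: vr[D=2048/423 E=2173952/540171 G=1657021952/428355603 H=1693359104/353812005] → run G
t=11: vr[D=2048/423 E=2173952/540171 G=1933589504/428355603 H=1693359104/353812005] → run E
t=12: vr[D=2048/423 E=2607104/540171 G=1933589504/428355603 H=1693359104/353812005] → run G
t=13: vr[D=2048/423 E=2607104/540171 G=2210157056/428355603 H=1693359104/353812005] → run H
t=14: vr[D=2048/423 E=2607104/540171 G=2210157056/428355603 H=2246494208/353812005] → run E
t=15: vr[D=2048/423 E=3040256/540171 G=2210157056/428355603 H=2246494208/353812005] → run D
t=16: vr[D=1024/141 E=3040256/540171 G=2210157056/428355603 H=2246494208/353812005] → run G
t=17: vr[D=1024/141 E=3040256/540171 G=2486724608/428355603 H=2246494208/353812005] → run E
t=18: vr[D=1024/141 G=2486724608/428355603 H=2246494208/353812005] → run G
t=19: vr[D=1024/141 G=2763292160/428355603 H=2246494208/353812005] → run H
t=20: vr[D=1024/141 G=2763292160/428355603 H=2799629312/353812005] → run G
t=21: vr[D=1024/141 H=2799629312/353812005] → run D
t=22: vr[H=2799629312/353812005] → run H
t=23: vr[H=3352764416/353812005] → run H
t=24: vr[H=781179904/70762401] → run H
t=25: (idle)
t=26: (idle)
t=27: (idle)
t=28: (idle)
t=29: (idle)
t=30: (idle)

completion order = A, F, E, G, D, H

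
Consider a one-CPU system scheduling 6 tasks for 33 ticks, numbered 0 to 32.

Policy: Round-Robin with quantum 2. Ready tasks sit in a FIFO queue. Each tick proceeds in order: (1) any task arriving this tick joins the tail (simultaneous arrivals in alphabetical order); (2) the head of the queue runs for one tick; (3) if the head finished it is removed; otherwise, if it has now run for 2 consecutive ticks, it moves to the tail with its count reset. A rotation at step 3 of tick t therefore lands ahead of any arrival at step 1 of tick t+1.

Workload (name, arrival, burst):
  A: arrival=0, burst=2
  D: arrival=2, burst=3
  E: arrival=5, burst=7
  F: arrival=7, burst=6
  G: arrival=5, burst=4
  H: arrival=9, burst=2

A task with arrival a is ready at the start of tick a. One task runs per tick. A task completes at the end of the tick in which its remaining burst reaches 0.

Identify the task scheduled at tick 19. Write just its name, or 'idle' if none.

running at tick 19 = F

t=0: queue=[A] q_used=0 → run A
t=1: queue=[A] q_used=1 → run A
t=2: queue=[D] q_used=0 → run D
t=3: queue=[D] q_used=1 → run D
t=4: queue=[D] q_used=0 → run D
t=5: queue=[E,G] q_used=0 → run E
t=6: queue=[E,G] q_used=1 → run E
t=7: queue=[G,E,F] q_used=0 → run G
t=8: queue=[G,E,F] q_used=1 → run G
t=9: queue=[E,F,G,H] q_used=0 → run E
t=10: queue=[E,F,G,H] q_used=1 → run E
t=11: queue=[F,G,H,E] q_used=0 → run F
t=12: queue=[F,G,H,E] q_used=1 → run F
t=13: queue=[G,H,E,F] q_used=0 → run G
t=14: queue=[G,H,E,F] q_used=1 → run G
t=15: queue=[H,E,F] q_used=0 → run H
t=16: queue=[H,E,F] q_used=1 → run H
t=17: queue=[E,F] q_used=0 → run E
t=18: queue=[E,F] q_used=1 → run E
t=19: queue=[F,E] q_used=0 → run F
t=20: queue=[F,E] q_used=1 → run F
t=21: queue=[E,F] q_used=0 → run E
t=22: queue=[F] q_used=0 → run F
t=23: queue=[F] q_used=1 → run F
t=24: (idle)
t=25: (idle)
t=26: (idle)
t=27: (idle)
t=28: (idle)
t=29: (idle)
t=30: (idle)
t=31: (idle)
t=32: (idle)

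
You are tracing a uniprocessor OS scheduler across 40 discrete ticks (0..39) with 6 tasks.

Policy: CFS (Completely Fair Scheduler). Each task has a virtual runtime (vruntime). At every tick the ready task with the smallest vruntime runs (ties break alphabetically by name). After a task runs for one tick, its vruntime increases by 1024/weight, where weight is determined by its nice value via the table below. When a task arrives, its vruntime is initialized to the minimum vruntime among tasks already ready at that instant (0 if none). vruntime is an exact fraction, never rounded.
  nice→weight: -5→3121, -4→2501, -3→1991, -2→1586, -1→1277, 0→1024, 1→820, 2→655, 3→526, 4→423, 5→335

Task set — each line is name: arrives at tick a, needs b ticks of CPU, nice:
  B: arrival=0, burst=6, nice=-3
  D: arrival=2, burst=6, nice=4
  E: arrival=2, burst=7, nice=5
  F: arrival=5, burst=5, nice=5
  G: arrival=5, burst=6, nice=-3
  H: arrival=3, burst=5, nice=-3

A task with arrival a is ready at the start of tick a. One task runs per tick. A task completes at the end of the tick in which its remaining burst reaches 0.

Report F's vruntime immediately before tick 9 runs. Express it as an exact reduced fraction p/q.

t=0: vr[B=0] → run B
t=1: vr[B=1024/1991] → run B
t=2: vr[B=2048/1991 D=2048/1991 E=2048/1991] → run B
t=3: vr[B=3072/1991 D=2048/1991 E=2048/1991 H=2048/1991] → run D
t=4: vr[B=3072/1991 D=2905088/842193 E=2048/1991 H=2048/1991] → run E
t=5: vr[B=3072/1991 D=2905088/842193 E=2724864/666985 F=2048/1991 G=2048/1991 H=2048/1991] → run F
t=6: vr[B=3072/1991 D=2905088/842193 E=2724864/666985 F=2724864/666985 G=2048/1991 H=2048/1991] → run G
t=7: vr[B=3072/1991 D=2905088/842193 E=2724864/666985 F=2724864/666985 G=3072/1991 H=2048/1991] → run H
t=8: vr[B=3072/1991 D=2905088/842193 E=2724864/666985 F=2724864/666985 G=3072/1991 H=3072/1991] → run B
t=9: vr[B=4096/1991 D=2905088/842193 E=2724864/666985 F=2724864/666985 G=3072/1991 H=3072/1991] → run G
t=10: vr[B=4096/1991 D=2905088/842193 E=2724864/666985 F=2724864/666985 G=4096/1991 H=3072/1991] → run H
t=11: vr[B=4096/1991 D=2905088/842193 E=2724864/666985 F=2724864/666985 G=4096/1991 H=4096/1991] → run B
t=12: vr[B=5120/1991 D=2905088/842193 E=2724864/666985 F=2724864/666985 G=4096/1991 H=4096/1991] → run G
t=13: vr[B=5120/1991 D=2905088/842193 E=2724864/666985 F=2724864/666985 G=5120/1991 H=4096/1991] → run H
t=14: vr[B=5120/1991 D=2905088/842193 E=2724864/666985 F=2724864/666985 G=5120/1991 H=5120/1991] → run B
t=15: vr[D=2905088/842193 E=2724864/666985 F=2724864/666985 G=5120/1991 H=5120/1991] → run G
t=16: vr[D=2905088/842193 E=2724864/666985 F=2724864/666985 G=6144/1991 H=5120/1991] → run H
t=17: vr[D=2905088/842193 E=2724864/666985 F=2724864/666985 G=6144/1991 H=6144/1991] → run G
t=18: vr[D=2905088/842193 E=2724864/666985 F=2724864/666985 G=7168/1991 H=6144/1991] → run H
t=19: vr[D=2905088/842193 E=2724864/666985 F=2724864/666985 G=7168/1991] → run D
t=20: vr[D=4943872/842193 E=2724864/666985 F=2724864/666985 G=7168/1991] → run G
t=21: vr[D=4943872/842193 E=2724864/666985 F=2724864/666985] → run E
t=22: vr[D=4943872/842193 E=4763648/666985 F=2724864/666985] → run F
t=23: vr[D=4943872/842193 E=4763648/666985 F=4763648/666985] → run D
t=24: vr[D=2327552/280731 E=4763648/666985 F=4763648/666985] → run E
t=25: vr[D=2327552/280731 E=6802432/666985 F=4763648/666985] → run F
t=26: vr[D=2327552/280731 E=6802432/666985 F=6802432/666985] → run D
t=27: vr[D=9021440/842193 E=6802432/666985 F=6802432/666985] → run E
t=28: vr[D=9021440/842193 E=8841216/666985 F=6802432/666985] → run F
t=29: vr[D=9021440/842193 E=8841216/666985 F=8841216/666985] → run D
t=30: vr[D=11060224/842193 E=8841216/666985 F=8841216/666985] → run D
t=31: vr[E=8841216/666985 F=8841216/666985] → run E
t=32: vr[E=2176000/133397 F=8841216/666985] → run F
t=33: vr[E=2176000/133397] → run E
t=34: vr[E=12918784/666985] → run E
t=35: (idle)
t=36: (idle)
t=37: (idle)
t=38: (idle)
t=39: (idle)

vruntime(F, start of tick 9) = 2724864/666985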